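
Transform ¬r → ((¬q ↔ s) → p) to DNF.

¬r → ((¬q ↔ s) → p)
= ¬¬r ∨ ((¬q ↔ s) → p)   (eliminate →)
= ¬¬r ∨ ¬(¬q ↔ s) ∨ p   (eliminate →)
= ¬¬r ∨ ¬((¬q → s) ∧ (s → ¬q)) ∨ p   (eliminate ↔)
= ¬¬r ∨ ¬((¬¬q ∨ s) ∧ (s → ¬q)) ∨ p   (eliminate →)
= ¬¬r ∨ ¬((¬¬q ∨ s) ∧ (¬s ∨ ¬q)) ∨ p   (eliminate →)
= r ∨ ¬((¬¬q ∨ s) ∧ (¬s ∨ ¬q)) ∨ p   (double negation)
= r ∨ ¬(¬¬q ∨ s) ∨ ¬(¬s ∨ ¬q) ∨ p   (De Morgan)
= r ∨ (¬¬¬q ∧ ¬s) ∨ ¬(¬s ∨ ¬q) ∨ p   (De Morgan)
= r ∨ (¬q ∧ ¬s) ∨ ¬(¬s ∨ ¬q) ∨ p   (double negation)
= r ∨ (¬q ∧ ¬s) ∨ (¬¬s ∧ ¬¬q) ∨ p   (De Morgan)
= r ∨ (¬q ∧ ¬s) ∨ (s ∧ ¬¬q) ∨ p   (double negation)
= r ∨ (¬q ∧ ¬s) ∨ (s ∧ q) ∨ p   (double negation)

r ∨ (¬q ∧ ¬s) ∨ (s ∧ q) ∨ p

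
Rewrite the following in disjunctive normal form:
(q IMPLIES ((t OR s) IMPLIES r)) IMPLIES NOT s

(q IMPLIES ((t OR s) IMPLIES r)) IMPLIES NOT s
≡ NOT (q IMPLIES ((t OR s) IMPLIES r)) OR NOT s
≡ NOT (NOT q OR ((t OR s) IMPLIES r)) OR NOT s
≡ NOT (NOT q OR NOT (t OR s) OR r) OR NOT s
≡ (NOT NOT q AND NOT NOT (t OR s) AND NOT r) OR NOT s
≡ (q AND NOT NOT (t OR s) AND NOT r) OR NOT s
≡ (q AND (t OR s) AND NOT r) OR NOT s
≡ (q AND t AND NOT r) OR (q AND s AND NOT r) OR NOT s

(q AND t AND NOT r) OR (q AND s AND NOT r) OR NOT s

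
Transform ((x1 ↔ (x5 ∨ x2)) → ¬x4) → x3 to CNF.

((x1 ↔ (x5 ∨ x2)) → ¬x4) → x3
≡ ¬((x1 ↔ (x5 ∨ x2)) → ¬x4) ∨ x3   (eliminate →)
≡ ¬(¬(x1 ↔ (x5 ∨ x2)) ∨ ¬x4) ∨ x3   (eliminate →)
≡ ¬(¬((x1 → (x5 ∨ x2)) ∧ ((x5 ∨ x2) → x1)) ∨ ¬x4) ∨ x3   (eliminate ↔)
≡ ¬(¬((¬x1 ∨ x5 ∨ x2) ∧ ((x5 ∨ x2) → x1)) ∨ ¬x4) ∨ x3   (eliminate →)
≡ ¬(¬((¬x1 ∨ x5 ∨ x2) ∧ (¬(x5 ∨ x2) ∨ x1)) ∨ ¬x4) ∨ x3   (eliminate →)
≡ (¬¬((¬x1 ∨ x5 ∨ x2) ∧ (¬(x5 ∨ x2) ∨ x1)) ∧ ¬¬x4) ∨ x3   (De Morgan)
≡ ((¬x1 ∨ x5 ∨ x2) ∧ (¬(x5 ∨ x2) ∨ x1) ∧ ¬¬x4) ∨ x3   (double negation)
≡ ((¬x1 ∨ x5 ∨ x2) ∧ ((¬x5 ∧ ¬x2) ∨ x1) ∧ ¬¬x4) ∨ x3   (De Morgan)
≡ ((¬x1 ∨ x5 ∨ x2) ∧ ((¬x5 ∧ ¬x2) ∨ x1) ∧ x4) ∨ x3   (double negation)
≡ (¬x1 ∨ x5 ∨ x2 ∨ x3) ∧ (¬x5 ∨ x1 ∨ x3) ∧ (¬x2 ∨ x1 ∨ x3) ∧ (x4 ∨ x3)   (distribute ∨ over ∧)

(¬x1 ∨ x5 ∨ x2 ∨ x3) ∧ (¬x5 ∨ x1 ∨ x3) ∧ (¬x2 ∨ x1 ∨ x3) ∧ (x4 ∨ x3)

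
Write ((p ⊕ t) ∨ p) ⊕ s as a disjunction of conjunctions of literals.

((p ⊕ t) ∨ p) ⊕ s
≡ (((p ⊕ t) ∨ p) ∧ ¬s) ∨ (¬((p ⊕ t) ∨ p) ∧ s)   — expand ⊕
≡ (((p ∧ ¬t) ∨ (¬p ∧ t) ∨ p) ∧ ¬s) ∨ (¬((p ⊕ t) ∨ p) ∧ s)   — expand ⊕
≡ (((p ∧ ¬t) ∨ (¬p ∧ t) ∨ p) ∧ ¬s) ∨ (¬((p ∧ ¬t) ∨ (¬p ∧ t) ∨ p) ∧ s)   — expand ⊕
≡ (((p ∧ ¬t) ∨ (¬p ∧ t) ∨ p) ∧ ¬s) ∨ (¬(p ∧ ¬t) ∧ ¬(¬p ∧ t) ∧ ¬p ∧ s)   — De Morgan
≡ (((p ∧ ¬t) ∨ (¬p ∧ t) ∨ p) ∧ ¬s) ∨ ((¬p ∨ ¬¬t) ∧ ¬(¬p ∧ t) ∧ ¬p ∧ s)   — De Morgan
≡ (((p ∧ ¬t) ∨ (¬p ∧ t) ∨ p) ∧ ¬s) ∨ ((¬p ∨ t) ∧ ¬(¬p ∧ t) ∧ ¬p ∧ s)   — double negation
≡ (((p ∧ ¬t) ∨ (¬p ∧ t) ∨ p) ∧ ¬s) ∨ ((¬p ∨ t) ∧ (¬¬p ∨ ¬t) ∧ ¬p ∧ s)   — De Morgan
≡ (((p ∧ ¬t) ∨ (¬p ∧ t) ∨ p) ∧ ¬s) ∨ ((¬p ∨ t) ∧ (p ∨ ¬t) ∧ ¬p ∧ s)   — double negation
≡ (p ∧ ¬t ∧ ¬s) ∨ (¬p ∧ t ∧ ¬s) ∨ (p ∧ ¬s) ∨ (¬p ∧ p ∧ ¬p ∧ s) ∨ (¬p ∧ ¬t ∧ ¬p ∧ s) ∨ (t ∧ p ∧ ¬p ∧ s) ∨ (t ∧ ¬t ∧ ¬p ∧ s)   — distribute ∧ over ∨
≡ (¬p ∧ t ∧ ¬s) ∨ (p ∧ ¬s) ∨ (¬p ∧ ¬t ∧ s)   — simplify

(¬p ∧ t ∧ ¬s) ∨ (p ∧ ¬s) ∨ (¬p ∧ ¬t ∧ s)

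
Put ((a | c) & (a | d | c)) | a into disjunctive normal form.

a | c

((a | c) & (a | d | c)) | a
= (a & a) | (a & d) | (a & c) | (c & a) | (c & d) | (c & c) | a
= a | c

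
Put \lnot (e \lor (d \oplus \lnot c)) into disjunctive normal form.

\lnot (e \lor (d \oplus \lnot c))
≡ \lnot (e \lor (d \land \lnot \lnot c) \lor (\lnot d \land \lnot c))   [expand \oplus]
≡ \lnot e \land \lnot (d \land \lnot \lnot c) \land \lnot (\lnot d \land \lnot c)   [De Morgan]
≡ \lnot e \land (\lnot d \lor \lnot \lnot \lnot c) \land \lnot (\lnot d \land \lnot c)   [De Morgan]
≡ \lnot e \land (\lnot d \lor \lnot c) \land \lnot (\lnot d \land \lnot c)   [double negation]
≡ \lnot e \land (\lnot d \lor \lnot c) \land (\lnot \lnot d \lor \lnot \lnot c)   [De Morgan]
≡ \lnot e \land (\lnot d \lor \lnot c) \land (d \lor \lnot \lnot c)   [double negation]
≡ \lnot e \land (\lnot d \lor \lnot c) \land (d \lor c)   [double negation]
≡ (\lnot e \land \lnot d \land d) \lor (\lnot e \land \lnot d \land c) \lor (\lnot e \land \lnot c \land d) \lor (\lnot e \land \lnot c \land c)   [distribute \land over \lor]
≡ (\lnot e \land \lnot d \land c) \lor (\lnot e \land \lnot c \land d)   [simplify]

(\lnot e \land \lnot d \land c) \lor (\lnot e \land \lnot c \land d)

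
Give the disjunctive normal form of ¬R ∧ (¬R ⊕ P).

¬R ∧ ¬P

¬R ∧ (¬R ⊕ P)
≡ ¬R ∧ ((¬R ∧ ¬P) ∨ (¬¬R ∧ P))   [expand ⊕]
≡ ¬R ∧ ((¬R ∧ ¬P) ∨ (R ∧ P))   [double negation]
≡ (¬R ∧ ¬R ∧ ¬P) ∨ (¬R ∧ R ∧ P)   [distribute ∧ over ∨]
≡ ¬R ∧ ¬P   [simplify]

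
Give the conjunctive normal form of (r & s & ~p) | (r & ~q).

r & (s | ~q) & (~p | ~q)

(r & s & ~p) | (r & ~q)
≡ (r | r) & (r | ~q) & (s | r) & (s | ~q) & (~p | r) & (~p | ~q)   [distribute | over &]
≡ r & (s | ~q) & (~p | ~q)   [simplify]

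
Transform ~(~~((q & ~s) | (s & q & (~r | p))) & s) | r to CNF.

~s | ~q | r

~(~~((q & ~s) | (s & q & (~r | p))) & s) | r
⇔ ~~~((q & ~s) | (s & q & (~r | p))) | ~s | r   [De Morgan]
⇔ ~((q & ~s) | (s & q & (~r | p))) | ~s | r   [double negation]
⇔ (~(q & ~s) & ~(s & q & (~r | p))) | ~s | r   [De Morgan]
⇔ ((~q | ~~s) & ~(s & q & (~r | p))) | ~s | r   [De Morgan]
⇔ ((~q | s) & ~(s & q & (~r | p))) | ~s | r   [double negation]
⇔ ((~q | s) & (~s | ~q | ~(~r | p))) | ~s | r   [De Morgan]
⇔ ((~q | s) & (~s | ~q | (~~r & ~p))) | ~s | r   [De Morgan]
⇔ ((~q | s) & (~s | ~q | (r & ~p))) | ~s | r   [double negation]
⇔ (~q | s | ~s | r) & (~s | ~q | r | ~s | r) & (~s | ~q | ~p | ~s | r)   [distribute | over &]
⇔ ~s | ~q | r   [simplify]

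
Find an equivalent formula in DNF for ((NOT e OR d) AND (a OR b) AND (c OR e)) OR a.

((NOT e OR d) AND (a OR b) AND (c OR e)) OR a
≡ (NOT e AND a AND c) OR (NOT e AND a AND e) OR (NOT e AND b AND c) OR (NOT e AND b AND e) OR (d AND a AND c) OR (d AND a AND e) OR (d AND b AND c) OR (d AND b AND e) OR a   [distribute AND over OR]
≡ (NOT e AND b AND c) OR (d AND b AND c) OR (d AND b AND e) OR a   [simplify]

(NOT e AND b AND c) OR (d AND b AND c) OR (d AND b AND e) OR a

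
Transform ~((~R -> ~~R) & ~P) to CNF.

~R | P

~((~R -> ~~R) & ~P)
⇔ ~((~~R | ~~R) & ~P)
⇔ ~(~~R | ~~R) | ~~P
⇔ (~~~R & ~~~R) | ~~P
⇔ (~R & ~~~R) | ~~P
⇔ (~R & ~R) | ~~P
⇔ (~R & ~R) | P
⇔ (~R | P) & (~R | P)
⇔ ~R | P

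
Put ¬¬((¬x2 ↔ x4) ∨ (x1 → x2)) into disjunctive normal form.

(x4 ∧ ¬x2) ∨ ¬x1 ∨ x2

¬¬((¬x2 ↔ x4) ∨ (x1 → x2))
= ¬¬(((¬x2 → x4) ∧ (x4 → ¬x2)) ∨ (x1 → x2))   (eliminate ↔)
= ¬¬(((¬¬x2 ∨ x4) ∧ (x4 → ¬x2)) ∨ (x1 → x2))   (eliminate →)
= ¬¬(((¬¬x2 ∨ x4) ∧ (¬x4 ∨ ¬x2)) ∨ (x1 → x2))   (eliminate →)
= ¬¬(((¬¬x2 ∨ x4) ∧ (¬x4 ∨ ¬x2)) ∨ ¬x1 ∨ x2)   (eliminate →)
= ((¬¬x2 ∨ x4) ∧ (¬x4 ∨ ¬x2)) ∨ ¬x1 ∨ x2   (double negation)
= ((x2 ∨ x4) ∧ (¬x4 ∨ ¬x2)) ∨ ¬x1 ∨ x2   (double negation)
= (x2 ∧ ¬x4) ∨ (x2 ∧ ¬x2) ∨ (x4 ∧ ¬x4) ∨ (x4 ∧ ¬x2) ∨ ¬x1 ∨ x2   (distribute ∧ over ∨)
= (x4 ∧ ¬x2) ∨ ¬x1 ∨ x2   (simplify)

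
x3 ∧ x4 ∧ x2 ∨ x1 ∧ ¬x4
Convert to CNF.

(x3 ∨ x1) ∧ (x3 ∨ ¬x4) ∧ (x4 ∨ x1) ∧ (x2 ∨ x1) ∧ (x2 ∨ ¬x4)

x3 ∧ x4 ∧ x2 ∨ x1 ∧ ¬x4
= (x3 ∨ x1) ∧ (x3 ∨ ¬x4) ∧ (x4 ∨ x1) ∧ (x4 ∨ ¬x4) ∧ (x2 ∨ x1) ∧ (x2 ∨ ¬x4)   — distribute ∨ over ∧
= (x3 ∨ x1) ∧ (x3 ∨ ¬x4) ∧ (x4 ∨ x1) ∧ (x2 ∨ x1) ∧ (x2 ∨ ¬x4)   — simplify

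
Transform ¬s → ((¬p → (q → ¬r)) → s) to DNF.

s ∨ (¬p ∧ q ∧ r)

¬s → ((¬p → (q → ¬r)) → s)
= ¬¬s ∨ ((¬p → (q → ¬r)) → s)   (eliminate →)
= ¬¬s ∨ ¬(¬p → (q → ¬r)) ∨ s   (eliminate →)
= ¬¬s ∨ ¬(¬¬p ∨ (q → ¬r)) ∨ s   (eliminate →)
= ¬¬s ∨ ¬(¬¬p ∨ ¬q ∨ ¬r) ∨ s   (eliminate →)
= s ∨ ¬(¬¬p ∨ ¬q ∨ ¬r) ∨ s   (double negation)
= s ∨ (¬¬¬p ∧ ¬¬q ∧ ¬¬r) ∨ s   (De Morgan)
= s ∨ (¬p ∧ ¬¬q ∧ ¬¬r) ∨ s   (double negation)
= s ∨ (¬p ∧ q ∧ ¬¬r) ∨ s   (double negation)
= s ∨ (¬p ∧ q ∧ r) ∨ s   (double negation)
= s ∨ (¬p ∧ q ∧ r)   (simplify)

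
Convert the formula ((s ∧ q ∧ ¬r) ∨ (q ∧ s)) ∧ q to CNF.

((s ∧ q ∧ ¬r) ∨ (q ∧ s)) ∧ q
⇔ (s ∨ q) ∧ (s ∨ s) ∧ (q ∨ q) ∧ (q ∨ s) ∧ (¬r ∨ q) ∧ (¬r ∨ s) ∧ q   [distribute ∨ over ∧]
⇔ s ∧ q   [simplify]

s ∧ q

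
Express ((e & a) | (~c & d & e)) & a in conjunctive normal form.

((e & a) | (~c & d & e)) & a
≡ (e | ~c) & (e | d) & (e | e) & (a | ~c) & (a | d) & (a | e) & a   [distribute | over &]
≡ e & a   [simplify]

e & a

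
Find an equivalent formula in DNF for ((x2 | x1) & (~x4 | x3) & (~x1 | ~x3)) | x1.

(x2 & ~x4 & ~x1) | (x2 & ~x4 & ~x3) | (x2 & x3 & ~x1) | x1

((x2 | x1) & (~x4 | x3) & (~x1 | ~x3)) | x1
= (x2 & ~x4 & ~x1) | (x2 & ~x4 & ~x3) | (x2 & x3 & ~x1) | (x2 & x3 & ~x3) | (x1 & ~x4 & ~x1) | (x1 & ~x4 & ~x3) | (x1 & x3 & ~x1) | (x1 & x3 & ~x3) | x1
= (x2 & ~x4 & ~x1) | (x2 & ~x4 & ~x3) | (x2 & x3 & ~x1) | x1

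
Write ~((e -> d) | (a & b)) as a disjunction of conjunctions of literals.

~((e -> d) | (a & b))
⇔ ~(~e | d | (a & b))   [eliminate ->]
⇔ ~~e & ~d & ~(a & b)   [De Morgan]
⇔ e & ~d & ~(a & b)   [double negation]
⇔ e & ~d & (~a | ~b)   [De Morgan]
⇔ (e & ~d & ~a) | (e & ~d & ~b)   [distribute & over |]

(e & ~d & ~a) | (e & ~d & ~b)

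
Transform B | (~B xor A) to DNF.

B | (~B & ~A)

B | (~B xor A)
⇔ B | (~B & ~A) | (~~B & A)   [expand xor]
⇔ B | (~B & ~A) | (B & A)   [double negation]
⇔ B | (~B & ~A)   [simplify]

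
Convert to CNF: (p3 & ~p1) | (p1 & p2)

(p3 | p1) & (p3 | p2) & (~p1 | p2)

(p3 & ~p1) | (p1 & p2)
≡ (p3 | p1) & (p3 | p2) & (~p1 | p1) & (~p1 | p2)   — distribute | over &
≡ (p3 | p1) & (p3 | p2) & (~p1 | p2)   — simplify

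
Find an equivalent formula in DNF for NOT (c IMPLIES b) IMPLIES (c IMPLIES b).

NOT c OR b

NOT (c IMPLIES b) IMPLIES (c IMPLIES b)
≡ NOT NOT (c IMPLIES b) OR (c IMPLIES b)   — eliminate IMPLIES
≡ NOT NOT (NOT c OR b) OR (c IMPLIES b)   — eliminate IMPLIES
≡ NOT NOT (NOT c OR b) OR NOT c OR b   — eliminate IMPLIES
≡ NOT c OR b OR NOT c OR b   — double negation
≡ NOT c OR b   — simplify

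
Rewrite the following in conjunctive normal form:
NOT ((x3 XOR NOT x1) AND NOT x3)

x1 OR x3

NOT ((x3 XOR NOT x1) AND NOT x3)
= NOT ((x3 OR NOT x1) AND NOT (x3 AND NOT x1) AND NOT x3)   [expand XOR]
= NOT (x3 OR NOT x1) OR NOT NOT (x3 AND NOT x1) OR NOT NOT x3   [De Morgan]
= (NOT x3 AND NOT NOT x1) OR NOT NOT (x3 AND NOT x1) OR NOT NOT x3   [De Morgan]
= (NOT x3 AND x1) OR NOT NOT (x3 AND NOT x1) OR NOT NOT x3   [double negation]
= (NOT x3 AND x1) OR (x3 AND NOT x1) OR NOT NOT x3   [double negation]
= (NOT x3 AND x1) OR (x3 AND NOT x1) OR x3   [double negation]
= (NOT x3 OR x3 OR x3) AND (NOT x3 OR NOT x1 OR x3) AND (x1 OR x3 OR x3) AND (x1 OR NOT x1 OR x3)   [distribute OR over AND]
= x1 OR x3   [simplify]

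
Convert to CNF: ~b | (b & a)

~b | a

~b | (b & a)
≡ (~b | b) & (~b | a)
≡ ~b | a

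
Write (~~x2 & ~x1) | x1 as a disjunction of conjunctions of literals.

(~~x2 & ~x1) | x1
⇔ (x2 & ~x1) | x1   [double negation]

(x2 & ~x1) | x1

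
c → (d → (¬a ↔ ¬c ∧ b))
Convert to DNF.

¬c ∨ ¬d ∨ a ∧ c ∨ a ∧ ¬b

c → (d → (¬a ↔ ¬c ∧ b))
≡ ¬c ∨ (d → (¬a ↔ ¬c ∧ b))   — eliminate →
≡ ¬c ∨ ¬d ∨ (¬a ↔ ¬c ∧ b)   — eliminate →
≡ ¬c ∨ ¬d ∨ (¬a → ¬c ∧ b) ∧ (¬c ∧ b → ¬a)   — eliminate ↔
≡ ¬c ∨ ¬d ∨ (¬¬a ∨ ¬c ∧ b) ∧ (¬c ∧ b → ¬a)   — eliminate →
≡ ¬c ∨ ¬d ∨ (¬¬a ∨ ¬c ∧ b) ∧ (¬(¬c ∧ b) ∨ ¬a)   — eliminate →
≡ ¬c ∨ ¬d ∨ (a ∨ ¬c ∧ b) ∧ (¬(¬c ∧ b) ∨ ¬a)   — double negation
≡ ¬c ∨ ¬d ∨ (a ∨ ¬c ∧ b) ∧ (¬¬c ∨ ¬b ∨ ¬a)   — De Morgan
≡ ¬c ∨ ¬d ∨ (a ∨ ¬c ∧ b) ∧ (c ∨ ¬b ∨ ¬a)   — double negation
≡ ¬c ∨ ¬d ∨ a ∧ c ∨ a ∧ ¬b ∨ a ∧ ¬a ∨ ¬c ∧ b ∧ c ∨ ¬c ∧ b ∧ ¬b ∨ ¬c ∧ b ∧ ¬a   — distribute ∧ over ∨
≡ ¬c ∨ ¬d ∨ a ∧ c ∨ a ∧ ¬b   — simplify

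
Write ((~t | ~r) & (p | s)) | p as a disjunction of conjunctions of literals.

((~t | ~r) & (p | s)) | p
⇔ (~t & p) | (~t & s) | (~r & p) | (~r & s) | p   (distribute & over |)
⇔ (~t & s) | (~r & s) | p   (simplify)

(~t & s) | (~r & s) | p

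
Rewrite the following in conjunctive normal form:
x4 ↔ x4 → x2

x4 ↔ x4 → x2
≡ (x4 → (x4 → x2)) ∧ ((x4 → x2) → x4)   [eliminate ↔]
≡ (¬x4 ∨ (x4 → x2)) ∧ ((x4 → x2) → x4)   [eliminate →]
≡ (¬x4 ∨ ¬x4 ∨ x2) ∧ ((x4 → x2) → x4)   [eliminate →]
≡ (¬x4 ∨ ¬x4 ∨ x2) ∧ (¬(x4 → x2) ∨ x4)   [eliminate →]
≡ (¬x4 ∨ ¬x4 ∨ x2) ∧ (¬(¬x4 ∨ x2) ∨ x4)   [eliminate →]
≡ (¬x4 ∨ ¬x4 ∨ x2) ∧ (¬¬x4 ∧ ¬x2 ∨ x4)   [De Morgan]
≡ (¬x4 ∨ ¬x4 ∨ x2) ∧ (x4 ∧ ¬x2 ∨ x4)   [double negation]
≡ (¬x4 ∨ ¬x4 ∨ x2) ∧ (x4 ∨ x4) ∧ (¬x2 ∨ x4)   [distribute ∨ over ∧]
≡ (¬x4 ∨ x2) ∧ x4   [simplify]

(¬x4 ∨ x2) ∧ x4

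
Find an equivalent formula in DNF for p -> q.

~p | q

p -> q
= ~p | q   [eliminate ->]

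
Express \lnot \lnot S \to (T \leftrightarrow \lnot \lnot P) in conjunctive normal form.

\lnot \lnot S \to (T \leftrightarrow \lnot \lnot P)
⇔ \lnot \lnot \lnot S \lor (T \leftrightarrow \lnot \lnot P)   [eliminate \to]
⇔ \lnot \lnot \lnot S \lor ((T \to \lnot \lnot P) \land (\lnot \lnot P \to T))   [eliminate \leftrightarrow]
⇔ \lnot \lnot \lnot S \lor ((\lnot T \lor \lnot \lnot P) \land (\lnot \lnot P \to T))   [eliminate \to]
⇔ \lnot \lnot \lnot S \lor ((\lnot T \lor \lnot \lnot P) \land (\lnot \lnot \lnot P \lor T))   [eliminate \to]
⇔ \lnot S \lor ((\lnot T \lor \lnot \lnot P) \land (\lnot \lnot \lnot P \lor T))   [double negation]
⇔ \lnot S \lor ((\lnot T \lor P) \land (\lnot \lnot \lnot P \lor T))   [double negation]
⇔ \lnot S \lor ((\lnot T \lor P) \land (\lnot P \lor T))   [double negation]
⇔ (\lnot S \lor \lnot T \lor P) \land (\lnot S \lor \lnot P \lor T)   [distribute \lor over \land]

(\lnot S \lor \lnot T \lor P) \land (\lnot S \lor \lnot P \lor T)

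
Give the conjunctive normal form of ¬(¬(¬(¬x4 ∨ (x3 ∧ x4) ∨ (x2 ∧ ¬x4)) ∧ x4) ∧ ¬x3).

¬(¬(¬(¬x4 ∨ (x3 ∧ x4) ∨ (x2 ∧ ¬x4)) ∧ x4) ∧ ¬x3)
⇔ ¬¬(¬(¬x4 ∨ (x3 ∧ x4) ∨ (x2 ∧ ¬x4)) ∧ x4) ∨ ¬¬x3   [De Morgan]
⇔ (¬(¬x4 ∨ (x3 ∧ x4) ∨ (x2 ∧ ¬x4)) ∧ x4) ∨ ¬¬x3   [double negation]
⇔ (¬¬x4 ∧ ¬(x3 ∧ x4) ∧ ¬(x2 ∧ ¬x4) ∧ x4) ∨ ¬¬x3   [De Morgan]
⇔ (x4 ∧ ¬(x3 ∧ x4) ∧ ¬(x2 ∧ ¬x4) ∧ x4) ∨ ¬¬x3   [double negation]
⇔ (x4 ∧ (¬x3 ∨ ¬x4) ∧ ¬(x2 ∧ ¬x4) ∧ x4) ∨ ¬¬x3   [De Morgan]
⇔ (x4 ∧ (¬x3 ∨ ¬x4) ∧ (¬x2 ∨ ¬¬x4) ∧ x4) ∨ ¬¬x3   [De Morgan]
⇔ (x4 ∧ (¬x3 ∨ ¬x4) ∧ (¬x2 ∨ x4) ∧ x4) ∨ ¬¬x3   [double negation]
⇔ (x4 ∧ (¬x3 ∨ ¬x4) ∧ (¬x2 ∨ x4) ∧ x4) ∨ x3   [double negation]
⇔ (x4 ∨ x3) ∧ (¬x3 ∨ ¬x4 ∨ x3) ∧ (¬x2 ∨ x4 ∨ x3) ∧ (x4 ∨ x3)   [distribute ∨ over ∧]
⇔ x4 ∨ x3   [simplify]

x4 ∨ x3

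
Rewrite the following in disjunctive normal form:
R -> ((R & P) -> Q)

R -> ((R & P) -> Q)
= ~R | ((R & P) -> Q)
= ~R | ~(R & P) | Q
= ~R | ~R | ~P | Q
= ~R | ~P | Q

~R | ~P | Q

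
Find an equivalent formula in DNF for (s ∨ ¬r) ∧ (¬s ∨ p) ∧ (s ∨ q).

(s ∨ ¬r) ∧ (¬s ∨ p) ∧ (s ∨ q)
= (s ∧ ¬s ∧ s) ∨ (s ∧ ¬s ∧ q) ∨ (s ∧ p ∧ s) ∨ (s ∧ p ∧ q) ∨ (¬r ∧ ¬s ∧ s) ∨ (¬r ∧ ¬s ∧ q) ∨ (¬r ∧ p ∧ s) ∨ (¬r ∧ p ∧ q)   — distribute ∧ over ∨
= (s ∧ p) ∨ (¬r ∧ ¬s ∧ q) ∨ (¬r ∧ p ∧ q)   — simplify

(s ∧ p) ∨ (¬r ∧ ¬s ∧ q) ∨ (¬r ∧ p ∧ q)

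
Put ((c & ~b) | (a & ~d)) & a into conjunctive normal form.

(c | ~d) & (~b | ~d) & a

((c & ~b) | (a & ~d)) & a
= (c | a) & (c | ~d) & (~b | a) & (~b | ~d) & a   [distribute | over &]
= (c | ~d) & (~b | ~d) & a   [simplify]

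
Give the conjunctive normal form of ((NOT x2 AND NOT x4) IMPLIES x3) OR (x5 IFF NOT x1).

((NOT x2 AND NOT x4) IMPLIES x3) OR (x5 IFF NOT x1)
⇔ NOT (NOT x2 AND NOT x4) OR x3 OR (x5 IFF NOT x1)   [eliminate IMPLIES]
⇔ NOT (NOT x2 AND NOT x4) OR x3 OR ((x5 IMPLIES NOT x1) AND (NOT x1 IMPLIES x5))   [eliminate IFF]
⇔ NOT (NOT x2 AND NOT x4) OR x3 OR ((NOT x5 OR NOT x1) AND (NOT x1 IMPLIES x5))   [eliminate IMPLIES]
⇔ NOT (NOT x2 AND NOT x4) OR x3 OR ((NOT x5 OR NOT x1) AND (NOT NOT x1 OR x5))   [eliminate IMPLIES]
⇔ NOT NOT x2 OR NOT NOT x4 OR x3 OR ((NOT x5 OR NOT x1) AND (NOT NOT x1 OR x5))   [De Morgan]
⇔ x2 OR NOT NOT x4 OR x3 OR ((NOT x5 OR NOT x1) AND (NOT NOT x1 OR x5))   [double negation]
⇔ x2 OR x4 OR x3 OR ((NOT x5 OR NOT x1) AND (NOT NOT x1 OR x5))   [double negation]
⇔ x2 OR x4 OR x3 OR ((NOT x5 OR NOT x1) AND (x1 OR x5))   [double negation]
⇔ (x2 OR x4 OR x3 OR NOT x5 OR NOT x1) AND (x2 OR x4 OR x3 OR x1 OR x5)   [distribute OR over AND]

(x2 OR x4 OR x3 OR NOT x5 OR NOT x1) AND (x2 OR x4 OR x3 OR x1 OR x5)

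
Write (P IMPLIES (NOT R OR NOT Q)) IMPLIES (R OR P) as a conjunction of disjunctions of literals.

P OR R

(P IMPLIES (NOT R OR NOT Q)) IMPLIES (R OR P)
≡ NOT (P IMPLIES (NOT R OR NOT Q)) OR R OR P   [eliminate IMPLIES]
≡ NOT (NOT P OR NOT R OR NOT Q) OR R OR P   [eliminate IMPLIES]
≡ (NOT NOT P AND NOT NOT R AND NOT NOT Q) OR R OR P   [De Morgan]
≡ (P AND NOT NOT R AND NOT NOT Q) OR R OR P   [double negation]
≡ (P AND R AND NOT NOT Q) OR R OR P   [double negation]
≡ (P AND R AND Q) OR R OR P   [double negation]
≡ (P OR R OR P) AND (R OR R OR P) AND (Q OR R OR P)   [distribute OR over AND]
≡ P OR R   [simplify]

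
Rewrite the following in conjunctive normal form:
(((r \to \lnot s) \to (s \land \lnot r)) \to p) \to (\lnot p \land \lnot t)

(((r \to \lnot s) \to (s \land \lnot r)) \to p) \to (\lnot p \land \lnot t)
≡ \lnot (((r \to \lnot s) \to (s \land \lnot r)) \to p) \lor (\lnot p \land \lnot t)   (eliminate \to)
≡ \lnot (\lnot ((r \to \lnot s) \to (s \land \lnot r)) \lor p) \lor (\lnot p \land \lnot t)   (eliminate \to)
≡ \lnot (\lnot (\lnot (r \to \lnot s) \lor (s \land \lnot r)) \lor p) \lor (\lnot p \land \lnot t)   (eliminate \to)
≡ \lnot (\lnot (\lnot (\lnot r \lor \lnot s) \lor (s \land \lnot r)) \lor p) \lor (\lnot p \land \lnot t)   (eliminate \to)
≡ (\lnot \lnot (\lnot (\lnot r \lor \lnot s) \lor (s \land \lnot r)) \land \lnot p) \lor (\lnot p \land \lnot t)   (De Morgan)
≡ ((\lnot (\lnot r \lor \lnot s) \lor (s \land \lnot r)) \land \lnot p) \lor (\lnot p \land \lnot t)   (double negation)
≡ (((\lnot \lnot r \land \lnot \lnot s) \lor (s \land \lnot r)) \land \lnot p) \lor (\lnot p \land \lnot t)   (De Morgan)
≡ (((r \land \lnot \lnot s) \lor (s \land \lnot r)) \land \lnot p) \lor (\lnot p \land \lnot t)   (double negation)
≡ (((r \land s) \lor (s \land \lnot r)) \land \lnot p) \lor (\lnot p \land \lnot t)   (double negation)
≡ (r \lor s \lor \lnot p) \land (r \lor s \lor \lnot t) \land (r \lor \lnot r \lor \lnot p) \land (r \lor \lnot r \lor \lnot t) \land (s \lor s \lor \lnot p) \land (s \lor s \lor \lnot t) \land (s \lor \lnot r \lor \lnot p) \land (s \lor \lnot r \lor \lnot t) \land (\lnot p \lor \lnot p) \land (\lnot p \lor \lnot t)   (distribute \lor over \land)
≡ (s \lor \lnot t) \land \lnot p   (simplify)

(s \lor \lnot t) \land \lnot p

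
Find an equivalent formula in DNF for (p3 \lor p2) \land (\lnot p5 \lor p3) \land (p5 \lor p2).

(p3 \lor p2) \land (\lnot p5 \lor p3) \land (p5 \lor p2)
= (p3 \land \lnot p5 \land p5) \lor (p3 \land \lnot p5 \land p2) \lor (p3 \land p3 \land p5) \lor (p3 \land p3 \land p2) \lor (p2 \land \lnot p5 \land p5) \lor (p2 \land \lnot p5 \land p2) \lor (p2 \land p3 \land p5) \lor (p2 \land p3 \land p2)   — distribute \land over \lor
= (p3 \land p5) \lor (p3 \land p2) \lor (p2 \land \lnot p5)   — simplify

(p3 \land p5) \lor (p3 \land p2) \lor (p2 \land \lnot p5)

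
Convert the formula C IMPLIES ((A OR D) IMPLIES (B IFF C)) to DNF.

C IMPLIES ((A OR D) IMPLIES (B IFF C))
= NOT C OR ((A OR D) IMPLIES (B IFF C))
= NOT C OR NOT (A OR D) OR (B IFF C)
= NOT C OR NOT (A OR D) OR ((B IMPLIES C) AND (C IMPLIES B))
= NOT C OR NOT (A OR D) OR ((NOT B OR C) AND (C IMPLIES B))
= NOT C OR NOT (A OR D) OR ((NOT B OR C) AND (NOT C OR B))
= NOT C OR (NOT A AND NOT D) OR ((NOT B OR C) AND (NOT C OR B))
= NOT C OR (NOT A AND NOT D) OR (NOT B AND NOT C) OR (NOT B AND B) OR (C AND NOT C) OR (C AND B)
= NOT C OR (NOT A AND NOT D) OR (C AND B)

NOT C OR (NOT A AND NOT D) OR (C AND B)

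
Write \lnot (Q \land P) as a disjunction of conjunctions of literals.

\lnot Q \lor \lnot P

\lnot (Q \land P)
≡ \lnot Q \lor \lnot P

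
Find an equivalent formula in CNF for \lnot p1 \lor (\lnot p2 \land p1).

\lnot p1 \lor (\lnot p2 \land p1)
= (\lnot p1 \lor \lnot p2) \land (\lnot p1 \lor p1)   [distribute \lor over \land]
= \lnot p1 \lor \lnot p2   [simplify]

\lnot p1 \lor \lnot p2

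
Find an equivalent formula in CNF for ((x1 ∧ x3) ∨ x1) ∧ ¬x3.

((x1 ∧ x3) ∨ x1) ∧ ¬x3
⇔ (x1 ∨ x1) ∧ (x3 ∨ x1) ∧ ¬x3   [distribute ∨ over ∧]
⇔ x1 ∧ ¬x3   [simplify]

x1 ∧ ¬x3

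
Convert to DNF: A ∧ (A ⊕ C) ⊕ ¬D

A ∧ ¬C ∧ D ∨ ¬A ∧ ¬D ∨ C ∧ A ∧ ¬D

A ∧ (A ⊕ C) ⊕ ¬D
≡ A ∧ (A ⊕ C) ∧ ¬¬D ∨ ¬(A ∧ (A ⊕ C)) ∧ ¬D   (expand ⊕)
≡ A ∧ (A ∧ ¬C ∨ ¬A ∧ C) ∧ ¬¬D ∨ ¬(A ∧ (A ⊕ C)) ∧ ¬D   (expand ⊕)
≡ A ∧ (A ∧ ¬C ∨ ¬A ∧ C) ∧ ¬¬D ∨ ¬(A ∧ (A ∧ ¬C ∨ ¬A ∧ C)) ∧ ¬D   (expand ⊕)
≡ A ∧ (A ∧ ¬C ∨ ¬A ∧ C) ∧ D ∨ ¬(A ∧ (A ∧ ¬C ∨ ¬A ∧ C)) ∧ ¬D   (double negation)
≡ A ∧ (A ∧ ¬C ∨ ¬A ∧ C) ∧ D ∨ (¬A ∨ ¬(A ∧ ¬C ∨ ¬A ∧ C)) ∧ ¬D   (De Morgan)
≡ A ∧ (A ∧ ¬C ∨ ¬A ∧ C) ∧ D ∨ (¬A ∨ ¬(A ∧ ¬C) ∧ ¬(¬A ∧ C)) ∧ ¬D   (De Morgan)
≡ A ∧ (A ∧ ¬C ∨ ¬A ∧ C) ∧ D ∨ (¬A ∨ (¬A ∨ ¬¬C) ∧ ¬(¬A ∧ C)) ∧ ¬D   (De Morgan)
≡ A ∧ (A ∧ ¬C ∨ ¬A ∧ C) ∧ D ∨ (¬A ∨ (¬A ∨ C) ∧ ¬(¬A ∧ C)) ∧ ¬D   (double negation)
≡ A ∧ (A ∧ ¬C ∨ ¬A ∧ C) ∧ D ∨ (¬A ∨ (¬A ∨ C) ∧ (¬¬A ∨ ¬C)) ∧ ¬D   (De Morgan)
≡ A ∧ (A ∧ ¬C ∨ ¬A ∧ C) ∧ D ∨ (¬A ∨ (¬A ∨ C) ∧ (A ∨ ¬C)) ∧ ¬D   (double negation)
≡ A ∧ A ∧ ¬C ∧ D ∨ A ∧ ¬A ∧ C ∧ D ∨ ¬A ∧ ¬D ∨ ¬A ∧ A ∧ ¬D ∨ ¬A ∧ ¬C ∧ ¬D ∨ C ∧ A ∧ ¬D ∨ C ∧ ¬C ∧ ¬D   (distribute ∧ over ∨)
≡ A ∧ ¬C ∧ D ∨ ¬A ∧ ¬D ∨ C ∧ A ∧ ¬D   (simplify)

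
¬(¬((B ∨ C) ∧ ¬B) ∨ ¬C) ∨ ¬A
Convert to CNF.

¬(¬((B ∨ C) ∧ ¬B) ∨ ¬C) ∨ ¬A
≡ (¬¬((B ∨ C) ∧ ¬B) ∧ ¬¬C) ∨ ¬A   [De Morgan]
≡ ((B ∨ C) ∧ ¬B ∧ ¬¬C) ∨ ¬A   [double negation]
≡ ((B ∨ C) ∧ ¬B ∧ C) ∨ ¬A   [double negation]
≡ (B ∨ C ∨ ¬A) ∧ (¬B ∨ ¬A) ∧ (C ∨ ¬A)   [distribute ∨ over ∧]
≡ (¬B ∨ ¬A) ∧ (C ∨ ¬A)   [simplify]

(¬B ∨ ¬A) ∧ (C ∨ ¬A)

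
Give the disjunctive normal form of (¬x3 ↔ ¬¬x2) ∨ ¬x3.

(x3 ∧ ¬x2) ∨ ¬x3

(¬x3 ↔ ¬¬x2) ∨ ¬x3
≡ ((¬x3 → ¬¬x2) ∧ (¬¬x2 → ¬x3)) ∨ ¬x3   (eliminate ↔)
≡ ((¬¬x3 ∨ ¬¬x2) ∧ (¬¬x2 → ¬x3)) ∨ ¬x3   (eliminate →)
≡ ((¬¬x3 ∨ ¬¬x2) ∧ (¬¬¬x2 ∨ ¬x3)) ∨ ¬x3   (eliminate →)
≡ ((x3 ∨ ¬¬x2) ∧ (¬¬¬x2 ∨ ¬x3)) ∨ ¬x3   (double negation)
≡ ((x3 ∨ x2) ∧ (¬¬¬x2 ∨ ¬x3)) ∨ ¬x3   (double negation)
≡ ((x3 ∨ x2) ∧ (¬x2 ∨ ¬x3)) ∨ ¬x3   (double negation)
≡ (x3 ∧ ¬x2) ∨ (x3 ∧ ¬x3) ∨ (x2 ∧ ¬x2) ∨ (x2 ∧ ¬x3) ∨ ¬x3   (distribute ∧ over ∨)
≡ (x3 ∧ ¬x2) ∨ ¬x3   (simplify)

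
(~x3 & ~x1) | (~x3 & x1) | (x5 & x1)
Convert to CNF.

(~x3 & ~x1) | (~x3 & x1) | (x5 & x1)
⇔ (~x3 | ~x3 | x5) & (~x3 | ~x3 | x1) & (~x3 | x1 | x5) & (~x3 | x1 | x1) & (~x1 | ~x3 | x5) & (~x1 | ~x3 | x1) & (~x1 | x1 | x5) & (~x1 | x1 | x1)   (distribute | over &)
⇔ (~x3 | x5) & (~x3 | x1)   (simplify)

(~x3 | x5) & (~x3 | x1)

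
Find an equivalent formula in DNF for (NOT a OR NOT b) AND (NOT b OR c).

(NOT a AND c) OR NOT b

(NOT a OR NOT b) AND (NOT b OR c)
≡ (NOT a AND NOT b) OR (NOT a AND c) OR (NOT b AND NOT b) OR (NOT b AND c)   [distribute AND over OR]
≡ (NOT a AND c) OR NOT b   [simplify]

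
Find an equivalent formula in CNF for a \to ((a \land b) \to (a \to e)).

\lnot a \lor \lnot b \lor e

a \to ((a \land b) \to (a \to e))
⇔ \lnot a \lor ((a \land b) \to (a \to e))
⇔ \lnot a \lor \lnot (a \land b) \lor (a \to e)
⇔ \lnot a \lor \lnot (a \land b) \lor \lnot a \lor e
⇔ \lnot a \lor \lnot a \lor \lnot b \lor \lnot a \lor e
⇔ \lnot a \lor \lnot b \lor e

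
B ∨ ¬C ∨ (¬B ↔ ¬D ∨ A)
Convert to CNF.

B ∨ ¬C ∨ ¬D ∨ A

B ∨ ¬C ∨ (¬B ↔ ¬D ∨ A)
≡ B ∨ ¬C ∨ (¬B → ¬D ∨ A) ∧ (¬D ∨ A → ¬B)   [eliminate ↔]
≡ B ∨ ¬C ∨ (¬¬B ∨ ¬D ∨ A) ∧ (¬D ∨ A → ¬B)   [eliminate →]
≡ B ∨ ¬C ∨ (¬¬B ∨ ¬D ∨ A) ∧ (¬(¬D ∨ A) ∨ ¬B)   [eliminate →]
≡ B ∨ ¬C ∨ (B ∨ ¬D ∨ A) ∧ (¬(¬D ∨ A) ∨ ¬B)   [double negation]
≡ B ∨ ¬C ∨ (B ∨ ¬D ∨ A) ∧ (¬¬D ∧ ¬A ∨ ¬B)   [De Morgan]
≡ B ∨ ¬C ∨ (B ∨ ¬D ∨ A) ∧ (D ∧ ¬A ∨ ¬B)   [double negation]
≡ (B ∨ ¬C ∨ B ∨ ¬D ∨ A) ∧ (B ∨ ¬C ∨ D ∨ ¬B) ∧ (B ∨ ¬C ∨ ¬A ∨ ¬B)   [distribute ∨ over ∧]
≡ B ∨ ¬C ∨ ¬D ∨ A   [simplify]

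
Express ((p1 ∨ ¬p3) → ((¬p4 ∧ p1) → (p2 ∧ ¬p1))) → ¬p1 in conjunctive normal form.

¬p4 ∨ ¬p1

((p1 ∨ ¬p3) → ((¬p4 ∧ p1) → (p2 ∧ ¬p1))) → ¬p1
≡ ¬((p1 ∨ ¬p3) → ((¬p4 ∧ p1) → (p2 ∧ ¬p1))) ∨ ¬p1   [eliminate →]
≡ ¬(¬(p1 ∨ ¬p3) ∨ ((¬p4 ∧ p1) → (p2 ∧ ¬p1))) ∨ ¬p1   [eliminate →]
≡ ¬(¬(p1 ∨ ¬p3) ∨ ¬(¬p4 ∧ p1) ∨ (p2 ∧ ¬p1)) ∨ ¬p1   [eliminate →]
≡ (¬¬(p1 ∨ ¬p3) ∧ ¬¬(¬p4 ∧ p1) ∧ ¬(p2 ∧ ¬p1)) ∨ ¬p1   [De Morgan]
≡ ((p1 ∨ ¬p3) ∧ ¬¬(¬p4 ∧ p1) ∧ ¬(p2 ∧ ¬p1)) ∨ ¬p1   [double negation]
≡ ((p1 ∨ ¬p3) ∧ ¬p4 ∧ p1 ∧ ¬(p2 ∧ ¬p1)) ∨ ¬p1   [double negation]
≡ ((p1 ∨ ¬p3) ∧ ¬p4 ∧ p1 ∧ (¬p2 ∨ ¬¬p1)) ∨ ¬p1   [De Morgan]
≡ ((p1 ∨ ¬p3) ∧ ¬p4 ∧ p1 ∧ (¬p2 ∨ p1)) ∨ ¬p1   [double negation]
≡ (p1 ∨ ¬p3 ∨ ¬p1) ∧ (¬p4 ∨ ¬p1) ∧ (p1 ∨ ¬p1) ∧ (¬p2 ∨ p1 ∨ ¬p1)   [distribute ∨ over ∧]
≡ ¬p4 ∨ ¬p1   [simplify]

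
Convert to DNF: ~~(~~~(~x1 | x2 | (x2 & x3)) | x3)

~~(~~~(~x1 | x2 | (x2 & x3)) | x3)
≡ ~~~(~x1 | x2 | (x2 & x3)) | x3   [double negation]
≡ ~(~x1 | x2 | (x2 & x3)) | x3   [double negation]
≡ (~~x1 & ~x2 & ~(x2 & x3)) | x3   [De Morgan]
≡ (x1 & ~x2 & ~(x2 & x3)) | x3   [double negation]
≡ (x1 & ~x2 & (~x2 | ~x3)) | x3   [De Morgan]
≡ (x1 & ~x2 & ~x2) | (x1 & ~x2 & ~x3) | x3   [distribute & over |]
≡ (x1 & ~x2) | x3   [simplify]

(x1 & ~x2) | x3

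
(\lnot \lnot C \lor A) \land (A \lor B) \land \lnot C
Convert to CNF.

(\lnot \lnot C \lor A) \land (A \lor B) \land \lnot C
≡ (C \lor A) \land (A \lor B) \land \lnot C   [double negation]

(C \lor A) \land (A \lor B) \land \lnot C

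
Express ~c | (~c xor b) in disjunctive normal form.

~c | (~c xor b)
≡ ~c | (~c & ~b) | (~~c & b)   (expand xor)
≡ ~c | (~c & ~b) | (c & b)   (double negation)
≡ ~c | (c & b)   (simplify)

~c | (c & b)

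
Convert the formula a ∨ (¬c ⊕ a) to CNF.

a ∨ (¬c ⊕ a)
⇔ a ∨ ((¬c ∨ a) ∧ ¬(¬c ∧ a))   (expand ⊕)
⇔ a ∨ ((¬c ∨ a) ∧ (¬¬c ∨ ¬a))   (De Morgan)
⇔ a ∨ ((¬c ∨ a) ∧ (c ∨ ¬a))   (double negation)
⇔ (a ∨ ¬c ∨ a) ∧ (a ∨ c ∨ ¬a)   (distribute ∨ over ∧)
⇔ a ∨ ¬c   (simplify)

a ∨ ¬c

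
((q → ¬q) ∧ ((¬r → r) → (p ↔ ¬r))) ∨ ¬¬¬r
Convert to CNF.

(¬q ∨ ¬r) ∧ (¬r ∨ ¬p)

((q → ¬q) ∧ ((¬r → r) → (p ↔ ¬r))) ∨ ¬¬¬r
⇔ ((¬q ∨ ¬q) ∧ ((¬r → r) → (p ↔ ¬r))) ∨ ¬¬¬r   — eliminate →
⇔ ((¬q ∨ ¬q) ∧ (¬(¬r → r) ∨ (p ↔ ¬r))) ∨ ¬¬¬r   — eliminate →
⇔ ((¬q ∨ ¬q) ∧ (¬(¬¬r ∨ r) ∨ (p ↔ ¬r))) ∨ ¬¬¬r   — eliminate →
⇔ ((¬q ∨ ¬q) ∧ (¬(¬¬r ∨ r) ∨ ((p → ¬r) ∧ (¬r → p)))) ∨ ¬¬¬r   — eliminate ↔
⇔ ((¬q ∨ ¬q) ∧ (¬(¬¬r ∨ r) ∨ ((¬p ∨ ¬r) ∧ (¬r → p)))) ∨ ¬¬¬r   — eliminate →
⇔ ((¬q ∨ ¬q) ∧ (¬(¬¬r ∨ r) ∨ ((¬p ∨ ¬r) ∧ (¬¬r ∨ p)))) ∨ ¬¬¬r   — eliminate →
⇔ ((¬q ∨ ¬q) ∧ ((¬¬¬r ∧ ¬r) ∨ ((¬p ∨ ¬r) ∧ (¬¬r ∨ p)))) ∨ ¬¬¬r   — De Morgan
⇔ ((¬q ∨ ¬q) ∧ ((¬r ∧ ¬r) ∨ ((¬p ∨ ¬r) ∧ (¬¬r ∨ p)))) ∨ ¬¬¬r   — double negation
⇔ ((¬q ∨ ¬q) ∧ ((¬r ∧ ¬r) ∨ ((¬p ∨ ¬r) ∧ (r ∨ p)))) ∨ ¬¬¬r   — double negation
⇔ ((¬q ∨ ¬q) ∧ ((¬r ∧ ¬r) ∨ ((¬p ∨ ¬r) ∧ (r ∨ p)))) ∨ ¬r   — double negation
⇔ (¬q ∨ ¬q ∨ ¬r) ∧ (¬r ∨ ¬p ∨ ¬r ∨ ¬r) ∧ (¬r ∨ r ∨ p ∨ ¬r) ∧ (¬r ∨ ¬p ∨ ¬r ∨ ¬r) ∧ (¬r ∨ r ∨ p ∨ ¬r)   — distribute ∨ over ∧
⇔ (¬q ∨ ¬r) ∧ (¬r ∨ ¬p)   — simplify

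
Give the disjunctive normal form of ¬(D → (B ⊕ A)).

(D ∧ ¬B ∧ ¬A) ∨ (D ∧ A ∧ B)

¬(D → (B ⊕ A))
= ¬(¬D ∨ (B ⊕ A))   (eliminate →)
= ¬(¬D ∨ (B ∧ ¬A) ∨ (¬B ∧ A))   (expand ⊕)
= ¬¬D ∧ ¬(B ∧ ¬A) ∧ ¬(¬B ∧ A)   (De Morgan)
= D ∧ ¬(B ∧ ¬A) ∧ ¬(¬B ∧ A)   (double negation)
= D ∧ (¬B ∨ ¬¬A) ∧ ¬(¬B ∧ A)   (De Morgan)
= D ∧ (¬B ∨ A) ∧ ¬(¬B ∧ A)   (double negation)
= D ∧ (¬B ∨ A) ∧ (¬¬B ∨ ¬A)   (De Morgan)
= D ∧ (¬B ∨ A) ∧ (B ∨ ¬A)   (double negation)
= (D ∧ ¬B ∧ B) ∨ (D ∧ ¬B ∧ ¬A) ∨ (D ∧ A ∧ B) ∨ (D ∧ A ∧ ¬A)   (distribute ∧ over ∨)
= (D ∧ ¬B ∧ ¬A) ∨ (D ∧ A ∧ B)   (simplify)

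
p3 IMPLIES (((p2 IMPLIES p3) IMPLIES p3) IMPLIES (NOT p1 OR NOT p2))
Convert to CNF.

p3 IMPLIES (((p2 IMPLIES p3) IMPLIES p3) IMPLIES (NOT p1 OR NOT p2))
= NOT p3 OR (((p2 IMPLIES p3) IMPLIES p3) IMPLIES (NOT p1 OR NOT p2))   [eliminate IMPLIES]
= NOT p3 OR NOT ((p2 IMPLIES p3) IMPLIES p3) OR NOT p1 OR NOT p2   [eliminate IMPLIES]
= NOT p3 OR NOT (NOT (p2 IMPLIES p3) OR p3) OR NOT p1 OR NOT p2   [eliminate IMPLIES]
= NOT p3 OR NOT (NOT (NOT p2 OR p3) OR p3) OR NOT p1 OR NOT p2   [eliminate IMPLIES]
= NOT p3 OR (NOT NOT (NOT p2 OR p3) AND NOT p3) OR NOT p1 OR NOT p2   [De Morgan]
= NOT p3 OR ((NOT p2 OR p3) AND NOT p3) OR NOT p1 OR NOT p2   [double negation]
= (NOT p3 OR NOT p2 OR p3 OR NOT p1 OR NOT p2) AND (NOT p3 OR NOT p3 OR NOT p1 OR NOT p2)   [distribute OR over AND]
= NOT p3 OR NOT p1 OR NOT p2   [simplify]

NOT p3 OR NOT p1 OR NOT p2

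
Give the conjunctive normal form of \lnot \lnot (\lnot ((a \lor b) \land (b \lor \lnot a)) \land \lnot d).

\lnot b \land \lnot d

\lnot \lnot (\lnot ((a \lor b) \land (b \lor \lnot a)) \land \lnot d)
⇔ \lnot ((a \lor b) \land (b \lor \lnot a)) \land \lnot d   — double negation
⇔ (\lnot (a \lor b) \lor \lnot (b \lor \lnot a)) \land \lnot d   — De Morgan
⇔ ((\lnot a \land \lnot b) \lor \lnot (b \lor \lnot a)) \land \lnot d   — De Morgan
⇔ ((\lnot a \land \lnot b) \lor (\lnot b \land \lnot \lnot a)) \land \lnot d   — De Morgan
⇔ ((\lnot a \land \lnot b) \lor (\lnot b \land a)) \land \lnot d   — double negation
⇔ (\lnot a \lor \lnot b) \land (\lnot a \lor a) \land (\lnot b \lor \lnot b) \land (\lnot b \lor a) \land \lnot d   — distribute \lor over \land
⇔ \lnot b \land \lnot d   — simplify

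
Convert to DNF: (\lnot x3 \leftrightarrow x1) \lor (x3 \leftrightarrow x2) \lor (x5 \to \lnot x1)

(\lnot x3 \leftrightarrow x1) \lor (x3 \leftrightarrow x2) \lor (x5 \to \lnot x1)
≡ ((\lnot x3 \to x1) \land (x1 \to \lnot x3)) \lor (x3 \leftrightarrow x2) \lor (x5 \to \lnot x1)   [eliminate \leftrightarrow]
≡ ((\lnot \lnot x3 \lor x1) \land (x1 \to \lnot x3)) \lor (x3 \leftrightarrow x2) \lor (x5 \to \lnot x1)   [eliminate \to]
≡ ((\lnot \lnot x3 \lor x1) \land (\lnot x1 \lor \lnot x3)) \lor (x3 \leftrightarrow x2) \lor (x5 \to \lnot x1)   [eliminate \to]
≡ ((\lnot \lnot x3 \lor x1) \land (\lnot x1 \lor \lnot x3)) \lor ((x3 \to x2) \land (x2 \to x3)) \lor (x5 \to \lnot x1)   [eliminate \leftrightarrow]
≡ ((\lnot \lnot x3 \lor x1) \land (\lnot x1 \lor \lnot x3)) \lor ((\lnot x3 \lor x2) \land (x2 \to x3)) \lor (x5 \to \lnot x1)   [eliminate \to]
≡ ((\lnot \lnot x3 \lor x1) \land (\lnot x1 \lor \lnot x3)) \lor ((\lnot x3 \lor x2) \land (\lnot x2 \lor x3)) \lor (x5 \to \lnot x1)   [eliminate \to]
≡ ((\lnot \lnot x3 \lor x1) \land (\lnot x1 \lor \lnot x3)) \lor ((\lnot x3 \lor x2) \land (\lnot x2 \lor x3)) \lor \lnot x5 \lor \lnot x1   [eliminate \to]
≡ ((x3 \lor x1) \land (\lnot x1 \lor \lnot x3)) \lor ((\lnot x3 \lor x2) \land (\lnot x2 \lor x3)) \lor \lnot x5 \lor \lnot x1   [double negation]
≡ (x3 \land \lnot x1) \lor (x3 \land \lnot x3) \lor (x1 \land \lnot x1) \lor (x1 \land \lnot x3) \lor (\lnot x3 \land \lnot x2) \lor (\lnot x3 \land x3) \lor (x2 \land \lnot x2) \lor (x2 \land x3) \lor \lnot x5 \lor \lnot x1   [distribute \land over \lor]
≡ (x1 \land \lnot x3) \lor (\lnot x3 \land \lnot x2) \lor (x2 \land x3) \lor \lnot x5 \lor \lnot x1   [simplify]

(x1 \land \lnot x3) \lor (\lnot x3 \land \lnot x2) \lor (x2 \land x3) \lor \lnot x5 \lor \lnot x1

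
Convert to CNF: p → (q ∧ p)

p → (q ∧ p)
= ¬p ∨ (q ∧ p)   — eliminate →
= (¬p ∨ q) ∧ (¬p ∨ p)   — distribute ∨ over ∧
= ¬p ∨ q   — simplify

¬p ∨ q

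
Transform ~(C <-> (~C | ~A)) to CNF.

~(C <-> (~C | ~A))
≡ ~((C -> (~C | ~A)) & ((~C | ~A) -> C))   [eliminate <->]
≡ ~((~C | ~C | ~A) & ((~C | ~A) -> C))   [eliminate ->]
≡ ~((~C | ~C | ~A) & (~(~C | ~A) | C))   [eliminate ->]
≡ ~(~C | ~C | ~A) | ~(~(~C | ~A) | C)   [De Morgan]
≡ (~~C & ~~C & ~~A) | ~(~(~C | ~A) | C)   [De Morgan]
≡ (C & ~~C & ~~A) | ~(~(~C | ~A) | C)   [double negation]
≡ (C & C & ~~A) | ~(~(~C | ~A) | C)   [double negation]
≡ (C & C & A) | ~(~(~C | ~A) | C)   [double negation]
≡ (C & C & A) | (~~(~C | ~A) & ~C)   [De Morgan]
≡ (C & C & A) | ((~C | ~A) & ~C)   [double negation]
≡ (C | ~C | ~A) & (C | ~C) & (C | ~C | ~A) & (C | ~C) & (A | ~C | ~A) & (A | ~C)   [distribute | over &]
≡ A | ~C   [simplify]

A | ~C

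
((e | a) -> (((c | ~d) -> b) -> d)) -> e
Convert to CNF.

((e | a) -> (((c | ~d) -> b) -> d)) -> e
≡ ~((e | a) -> (((c | ~d) -> b) -> d)) | e   — eliminate ->
≡ ~(~(e | a) | (((c | ~d) -> b) -> d)) | e   — eliminate ->
≡ ~(~(e | a) | ~((c | ~d) -> b) | d) | e   — eliminate ->
≡ ~(~(e | a) | ~(~(c | ~d) | b) | d) | e   — eliminate ->
≡ (~~(e | a) & ~~(~(c | ~d) | b) & ~d) | e   — De Morgan
≡ ((e | a) & ~~(~(c | ~d) | b) & ~d) | e   — double negation
≡ ((e | a) & (~(c | ~d) | b) & ~d) | e   — double negation
≡ ((e | a) & ((~c & ~~d) | b) & ~d) | e   — De Morgan
≡ ((e | a) & ((~c & d) | b) & ~d) | e   — double negation
≡ (e | a | e) & (~c | b | e) & (d | b | e) & (~d | e)   — distribute | over &
≡ (e | a) & (~c | b | e) & (d | b | e) & (~d | e)   — simplify

(e | a) & (~c | b | e) & (d | b | e) & (~d | e)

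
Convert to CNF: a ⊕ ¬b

a ⊕ ¬b
⇔ (a ∨ ¬b) ∧ ¬(a ∧ ¬b)   [expand ⊕]
⇔ (a ∨ ¬b) ∧ (¬a ∨ ¬¬b)   [De Morgan]
⇔ (a ∨ ¬b) ∧ (¬a ∨ b)   [double negation]

(a ∨ ¬b) ∧ (¬a ∨ b)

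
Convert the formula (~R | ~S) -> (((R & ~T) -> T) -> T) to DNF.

(R & S) | (R & ~T) | T

(~R | ~S) -> (((R & ~T) -> T) -> T)
≡ ~(~R | ~S) | (((R & ~T) -> T) -> T)   — eliminate ->
≡ ~(~R | ~S) | ~((R & ~T) -> T) | T   — eliminate ->
≡ ~(~R | ~S) | ~(~(R & ~T) | T) | T   — eliminate ->
≡ (~~R & ~~S) | ~(~(R & ~T) | T) | T   — De Morgan
≡ (R & ~~S) | ~(~(R & ~T) | T) | T   — double negation
≡ (R & S) | ~(~(R & ~T) | T) | T   — double negation
≡ (R & S) | (~~(R & ~T) & ~T) | T   — De Morgan
≡ (R & S) | (R & ~T & ~T) | T   — double negation
≡ (R & S) | (R & ~T) | T   — simplify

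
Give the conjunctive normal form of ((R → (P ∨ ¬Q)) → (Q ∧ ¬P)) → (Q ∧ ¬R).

((R → (P ∨ ¬Q)) → (Q ∧ ¬P)) → (Q ∧ ¬R)
≡ ¬((R → (P ∨ ¬Q)) → (Q ∧ ¬P)) ∨ (Q ∧ ¬R)   (eliminate →)
≡ ¬(¬(R → (P ∨ ¬Q)) ∨ (Q ∧ ¬P)) ∨ (Q ∧ ¬R)   (eliminate →)
≡ ¬(¬(¬R ∨ P ∨ ¬Q) ∨ (Q ∧ ¬P)) ∨ (Q ∧ ¬R)   (eliminate →)
≡ (¬¬(¬R ∨ P ∨ ¬Q) ∧ ¬(Q ∧ ¬P)) ∨ (Q ∧ ¬R)   (De Morgan)
≡ ((¬R ∨ P ∨ ¬Q) ∧ ¬(Q ∧ ¬P)) ∨ (Q ∧ ¬R)   (double negation)
≡ ((¬R ∨ P ∨ ¬Q) ∧ (¬Q ∨ ¬¬P)) ∨ (Q ∧ ¬R)   (De Morgan)
≡ ((¬R ∨ P ∨ ¬Q) ∧ (¬Q ∨ P)) ∨ (Q ∧ ¬R)   (double negation)
≡ (¬R ∨ P ∨ ¬Q ∨ Q) ∧ (¬R ∨ P ∨ ¬Q ∨ ¬R) ∧ (¬Q ∨ P ∨ Q) ∧ (¬Q ∨ P ∨ ¬R)   (distribute ∨ over ∧)
≡ ¬R ∨ P ∨ ¬Q   (simplify)

¬R ∨ P ∨ ¬Q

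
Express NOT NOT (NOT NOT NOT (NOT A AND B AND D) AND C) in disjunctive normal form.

(A AND C) OR (NOT B AND C) OR (NOT D AND C)

NOT NOT (NOT NOT NOT (NOT A AND B AND D) AND C)
⇔ NOT NOT NOT (NOT A AND B AND D) AND C   [double negation]
⇔ NOT (NOT A AND B AND D) AND C   [double negation]
⇔ (NOT NOT A OR NOT B OR NOT D) AND C   [De Morgan]
⇔ (A OR NOT B OR NOT D) AND C   [double negation]
⇔ (A AND C) OR (NOT B AND C) OR (NOT D AND C)   [distribute AND over OR]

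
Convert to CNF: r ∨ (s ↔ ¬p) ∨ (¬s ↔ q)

(r ∨ ¬s ∨ ¬p ∨ ¬q) ∧ (r ∨ p ∨ s ∨ q)

r ∨ (s ↔ ¬p) ∨ (¬s ↔ q)
= r ∨ (s → ¬p) ∧ (¬p → s) ∨ (¬s ↔ q)   — eliminate ↔
= r ∨ (¬s ∨ ¬p) ∧ (¬p → s) ∨ (¬s ↔ q)   — eliminate →
= r ∨ (¬s ∨ ¬p) ∧ (¬¬p ∨ s) ∨ (¬s ↔ q)   — eliminate →
= r ∨ (¬s ∨ ¬p) ∧ (¬¬p ∨ s) ∨ (¬s → q) ∧ (q → ¬s)   — eliminate ↔
= r ∨ (¬s ∨ ¬p) ∧ (¬¬p ∨ s) ∨ (¬¬s ∨ q) ∧ (q → ¬s)   — eliminate →
= r ∨ (¬s ∨ ¬p) ∧ (¬¬p ∨ s) ∨ (¬¬s ∨ q) ∧ (¬q ∨ ¬s)   — eliminate →
= r ∨ (¬s ∨ ¬p) ∧ (p ∨ s) ∨ (¬¬s ∨ q) ∧ (¬q ∨ ¬s)   — double negation
= r ∨ (¬s ∨ ¬p) ∧ (p ∨ s) ∨ (s ∨ q) ∧ (¬q ∨ ¬s)   — double negation
= (r ∨ ¬s ∨ ¬p ∨ s ∨ q) ∧ (r ∨ ¬s ∨ ¬p ∨ ¬q ∨ ¬s) ∧ (r ∨ p ∨ s ∨ s ∨ q) ∧ (r ∨ p ∨ s ∨ ¬q ∨ ¬s)   — distribute ∨ over ∧
= (r ∨ ¬s ∨ ¬p ∨ ¬q) ∧ (r ∨ p ∨ s ∨ q)   — simplify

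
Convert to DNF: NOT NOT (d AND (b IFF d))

d AND b

NOT NOT (d AND (b IFF d))
≡ NOT NOT (d AND (b IMPLIES d) AND (d IMPLIES b))   [eliminate IFF]
≡ NOT NOT (d AND (NOT b OR d) AND (d IMPLIES b))   [eliminate IMPLIES]
≡ NOT NOT (d AND (NOT b OR d) AND (NOT d OR b))   [eliminate IMPLIES]
≡ d AND (NOT b OR d) AND (NOT d OR b)   [double negation]
≡ (d AND NOT b AND NOT d) OR (d AND NOT b AND b) OR (d AND d AND NOT d) OR (d AND d AND b)   [distribute AND over OR]
≡ d AND b   [simplify]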